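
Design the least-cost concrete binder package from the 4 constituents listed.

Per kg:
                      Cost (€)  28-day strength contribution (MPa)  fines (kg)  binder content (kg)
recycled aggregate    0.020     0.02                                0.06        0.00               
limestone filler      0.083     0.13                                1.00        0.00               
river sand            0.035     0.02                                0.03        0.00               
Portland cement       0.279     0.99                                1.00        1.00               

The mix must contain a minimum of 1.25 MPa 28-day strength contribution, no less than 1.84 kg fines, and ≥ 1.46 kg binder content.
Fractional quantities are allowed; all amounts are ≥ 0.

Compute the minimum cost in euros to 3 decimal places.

€0.439

This is a linear program. Let x1 = kg of recycled aggregate, x2 = kg of limestone filler, x3 = kg of river sand, x4 = kg of Portland cement.
Minimize 0.02x1 + 0.083x2 + 0.035x3 + 0.279x4 with:
  0.02x1 + 0.13x2 + 0.02x3 + 0.99x4 ≥ 1.25   (28-day strength contribution)
  0.06x1 + 1x2 + 0.03x3 + 1x4 ≥ 1.84   (fines)
  1x4 ≥ 1.46   (binder content)
  x1, x2, x3, x4 ≥ 0.
The optimal basis is {limestone filler, Portland cement}; recycled aggregate, river sand drop out. Binding constraints: fines and binder content.
So limestone filler = 0.38 kg, Portland cement = 1.46 kg.
Total cost: 0.083·0.38 + 0.279·1.46 = 0.43888.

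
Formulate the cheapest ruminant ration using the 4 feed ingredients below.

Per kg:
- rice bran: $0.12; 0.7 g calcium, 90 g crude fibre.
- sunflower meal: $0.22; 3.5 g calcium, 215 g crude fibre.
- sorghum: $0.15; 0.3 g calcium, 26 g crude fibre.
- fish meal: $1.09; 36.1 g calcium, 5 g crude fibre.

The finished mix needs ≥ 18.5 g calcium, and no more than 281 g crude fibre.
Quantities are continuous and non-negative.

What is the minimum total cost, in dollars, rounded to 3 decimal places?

$0.559

Let x1 = kg of rice bran, x2 = kg of sunflower meal, x3 = kg of sorghum, x4 = kg of fish meal.
Minimise 0.12x1 + 0.22x2 + 0.15x3 + 1.09x4 with:
  0.7x1 + 3.5x2 + 0.3x3 + 36.1x4 ≥ 18.5   (calcium)
  90x1 + 215x2 + 26x3 + 5x4 ≤ 281   (crude fibre)
  x1, x2, x3, x4 ≥ 0.
The optimal basis is {fish meal}; rice bran, sunflower meal, sorghum drop out. There the calcium constraint is tight.
Optimal quantities: fish meal = 0.5125 kg.
Objective = 1.09·0.5125 = 0.55863.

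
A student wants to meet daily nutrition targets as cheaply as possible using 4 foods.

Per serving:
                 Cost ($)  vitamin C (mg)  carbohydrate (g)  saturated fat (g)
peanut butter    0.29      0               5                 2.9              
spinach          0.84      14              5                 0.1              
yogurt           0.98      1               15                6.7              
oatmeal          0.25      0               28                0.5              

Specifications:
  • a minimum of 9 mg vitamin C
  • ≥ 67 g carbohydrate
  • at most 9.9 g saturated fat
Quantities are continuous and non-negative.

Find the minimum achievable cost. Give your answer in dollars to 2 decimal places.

$1.11

Let x1 = servings of peanut butter, x2 = servings of spinach, x3 = servings of yogurt, x4 = servings of oatmeal.
Minimise 0.29x1 + 0.84x2 + 0.98x3 + 0.25x4 subject to:
  14x2 + 1x3 ≥ 9   (vitamin C)
  5x1 + 5x2 + 15x3 + 28x4 ≥ 67   (carbohydrate)
  2.9x1 + 0.1x2 + 6.7x3 + 0.5x4 ≤ 9.9   (saturated fat)
  x1, x2, x3, x4 ≥ 0.
The minimum-cost mix takes nothing from peanut butter, yogurt — only spinach, oatmeal. There the vitamin C and carbohydrate constraints are tight.
Solving gives x2 = 0.6429, x4 = 2.278.
Hence cost = 0.84·0.6429 + 0.25·2.278 = $1.1095.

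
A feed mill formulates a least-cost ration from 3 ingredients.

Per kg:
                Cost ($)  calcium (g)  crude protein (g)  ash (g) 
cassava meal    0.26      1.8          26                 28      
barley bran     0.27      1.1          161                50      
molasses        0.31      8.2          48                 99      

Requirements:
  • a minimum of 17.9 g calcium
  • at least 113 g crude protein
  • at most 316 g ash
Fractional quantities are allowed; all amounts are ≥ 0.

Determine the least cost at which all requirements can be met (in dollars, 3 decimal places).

Set it up as a linear program. Let x1 = kg of cassava meal, x2 = kg of barley bran, x3 = kg of molasses.
Minimize 0.26x1 + 0.27x2 + 0.31x3 with:
  1.8x1 + 1.1x2 + 8.2x3 ≥ 17.9   (calcium)
  26x1 + 161x2 + 48x3 ≥ 113   (crude protein)
  28x1 + 50x2 + 99x3 ≤ 316   (ash)
  x1, x2, x3 ≥ 0.
The cheapest feasible vertex uses only barley bran, molasses; cassava meal is not used. Binding constraints: calcium and crude protein.
So barley bran = 0.05318 kg, molasses = 2.176 kg.
Objective = 0.27·0.05318 + 0.31·2.176 = 0.68892.

$0.689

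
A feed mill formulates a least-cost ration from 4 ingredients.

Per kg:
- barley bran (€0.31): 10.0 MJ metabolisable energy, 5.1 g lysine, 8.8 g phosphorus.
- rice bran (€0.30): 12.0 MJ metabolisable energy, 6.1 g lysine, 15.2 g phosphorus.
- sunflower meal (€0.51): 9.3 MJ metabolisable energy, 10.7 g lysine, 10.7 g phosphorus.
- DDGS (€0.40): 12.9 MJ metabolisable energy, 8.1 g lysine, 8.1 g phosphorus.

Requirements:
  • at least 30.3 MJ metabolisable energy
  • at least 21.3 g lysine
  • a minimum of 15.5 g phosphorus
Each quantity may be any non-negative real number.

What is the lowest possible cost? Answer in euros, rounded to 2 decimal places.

Set it up as a linear program. Let x1 = kg of barley bran, x2 = kg of rice bran, x3 = kg of sunflower meal, x4 = kg of DDGS.
Minimise 0.31x1 + 0.3x2 + 0.51x3 + 0.4x4 s.t.:
  10x1 + 12x2 + 9.3x3 + 12.9x4 ≥ 30.3   (metabolisable energy)
  5.1x1 + 6.1x2 + 10.7x3 + 8.1x4 ≥ 21.3   (lysine)
  8.8x1 + 15.2x2 + 10.7x3 + 8.1x4 ≥ 15.5   (phosphorus)
  x1, x2, x3, x4 ≥ 0.
The minimum-cost mix takes nothing from barley bran, DDGS — only rice bran, sunflower meal. Binding constraints: metabolisable energy and lysine.
So rice bran = 1.76 kg, sunflower meal = 0.9874 kg.
Total cost: 0.3·1.76 + 0.51·0.9874 = 1.0316.

€1.03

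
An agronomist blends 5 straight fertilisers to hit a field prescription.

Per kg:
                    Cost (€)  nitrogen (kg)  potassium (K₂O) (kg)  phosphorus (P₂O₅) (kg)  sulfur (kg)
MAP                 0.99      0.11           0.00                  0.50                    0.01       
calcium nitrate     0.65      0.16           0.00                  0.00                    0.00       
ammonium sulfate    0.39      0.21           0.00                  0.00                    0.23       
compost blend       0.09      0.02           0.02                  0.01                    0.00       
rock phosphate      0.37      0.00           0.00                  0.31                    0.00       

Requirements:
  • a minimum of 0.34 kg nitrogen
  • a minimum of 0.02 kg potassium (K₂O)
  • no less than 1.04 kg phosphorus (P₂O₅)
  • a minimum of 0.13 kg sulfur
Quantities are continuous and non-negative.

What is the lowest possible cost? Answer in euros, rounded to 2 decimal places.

€1.91

This is a linear program. Let x1 = kg of MAP, x2 = kg of calcium nitrate, x3 = kg of ammonium sulfate, x4 = kg of compost blend, x5 = kg of rock phosphate.
min 0.99x1 + 0.65x2 + 0.39x3 + 0.09x4 + 0.37x5 with:
  0.11x1 + 0.16x2 + 0.21x3 + 0.02x4 ≥ 0.34   (nitrogen)
  0.02x4 ≥ 0.02   (potassium (K₂O))
  0.5x1 + 0.01x4 + 0.31x5 ≥ 1.04   (phosphorus (P₂O₅))
  0.01x1 + 0.23x3 ≥ 0.13   (sulfur)
  x1, x2, x3, x4, x5 ≥ 0.
The minimum-cost mix takes nothing from MAP, calcium nitrate — only ammonium sulfate, compost blend, rock phosphate. Binding constraints: nitrogen, potassium (K₂O), phosphorus (P₂O₅).
Solving gives x3 = 1.524, x4 = 1, x5 = 3.323.
Cost = 0.39·1.524 + 0.09·1 + 0.37·3.323 = 1.9139.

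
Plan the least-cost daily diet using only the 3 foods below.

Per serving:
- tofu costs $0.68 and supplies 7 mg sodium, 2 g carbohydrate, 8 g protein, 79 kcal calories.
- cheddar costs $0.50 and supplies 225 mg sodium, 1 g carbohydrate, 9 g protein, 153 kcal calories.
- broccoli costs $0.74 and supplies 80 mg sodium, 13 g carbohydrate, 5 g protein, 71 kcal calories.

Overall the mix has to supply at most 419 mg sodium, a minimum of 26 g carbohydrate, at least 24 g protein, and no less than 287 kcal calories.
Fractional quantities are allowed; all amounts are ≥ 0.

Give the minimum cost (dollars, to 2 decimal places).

$2.30

Set it up as a linear program. Let x1 = servings of tofu, x2 = servings of cheddar, x3 = servings of broccoli.
min 0.68x1 + 0.5x2 + 0.74x3 s.t.:
  7x1 + 225x2 + 80x3 ≤ 419   (sodium)
  2x1 + 1x2 + 13x3 ≥ 26   (carbohydrate)
  8x1 + 9x2 + 5x3 ≥ 24   (protein)
  79x1 + 153x2 + 71x3 ≥ 287   (calories)
  x1, x2, x3 ≥ 0.
All 3 inputs are positive at the optimum. The sodium, carbohydrate, protein requirements are met with equality.
So tofu = 0.5113 servings, cheddar = 1.196 servings, broccoli = 1.829 servings.
Hence cost = 0.68·0.5113 + 0.5·1.196 + 0.74·1.829 = $2.2991.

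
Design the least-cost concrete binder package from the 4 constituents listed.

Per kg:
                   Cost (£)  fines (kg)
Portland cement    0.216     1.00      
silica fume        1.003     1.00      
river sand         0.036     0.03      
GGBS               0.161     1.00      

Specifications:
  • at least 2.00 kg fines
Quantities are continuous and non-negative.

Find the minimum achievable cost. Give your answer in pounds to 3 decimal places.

Treat it as an LP. Let x1 = kg of Portland cement, x2 = kg of silica fume, x3 = kg of river sand, x4 = kg of GGBS.
Minimize 0.216x1 + 1.003x2 + 0.036x3 + 0.161x4 subject to:
  1x1 + 1x2 + 0.03x3 + 1x4 ≥ 2   (fines)
  x1, x2, x3, x4 ≥ 0.
The minimum-cost mix takes nothing from Portland cement, silica fume, river sand — only GGBS. There the fines constraint is tight.
So GGBS = 2 kg.
Total cost: 0.161·2 = 0.32200.

£0.322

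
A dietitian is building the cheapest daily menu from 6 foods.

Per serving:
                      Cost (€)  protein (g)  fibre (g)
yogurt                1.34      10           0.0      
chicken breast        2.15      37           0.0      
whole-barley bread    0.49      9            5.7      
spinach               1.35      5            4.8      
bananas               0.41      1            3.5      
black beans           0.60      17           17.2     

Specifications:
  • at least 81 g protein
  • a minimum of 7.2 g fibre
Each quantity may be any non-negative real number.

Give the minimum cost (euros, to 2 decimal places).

Set it up as a linear program. Let x1 = servings of yogurt, x2 = servings of chicken breast, x3 = servings of whole-barley bread, x4 = servings of spinach, x5 = servings of bananas, x6 = servings of black beans.
Minimise 1.34x1 + 2.15x2 + 0.49x3 + 1.35x4 + 0.41x5 + 0.6x6 with:
  10x1 + 37x2 + 9x3 + 5x4 + 1x5 + 17x6 ≥ 81   (protein)
  5.7x3 + 4.8x4 + 3.5x5 + 17.2x6 ≥ 7.2   (fibre)
  x1, x2, x3, x4, x5, x6 ≥ 0.
At the optimum only black beans is positive (yogurt, chicken breast, whole-barley bread, spinach, bananas = 0). The protein requirement is met with equality.
So black beans = 4.765 servings.
Total cost: 0.6·4.765 = 2.8590.

€2.86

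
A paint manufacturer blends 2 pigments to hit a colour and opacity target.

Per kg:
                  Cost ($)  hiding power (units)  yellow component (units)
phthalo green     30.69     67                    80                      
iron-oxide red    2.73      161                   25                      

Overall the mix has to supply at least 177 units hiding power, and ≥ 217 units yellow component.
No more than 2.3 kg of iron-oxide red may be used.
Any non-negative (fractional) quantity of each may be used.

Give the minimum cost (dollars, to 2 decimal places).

$67.47

This is a linear program. Let x1 = kg of phthalo green, x2 = kg of iron-oxide red.
Minimise 30.69x1 + 2.73x2 subject to:
  67x1 + 161x2 ≥ 177   (hiding power)
  80x1 + 25x2 ≥ 217   (yellow component)
  x2 ≤ 2.3
  x1, x2 ≥ 0.
Both inputs are positive at the optimum. There the yellow component and the iron-oxide red cap constraints are tight.
Solving gives x1 = 1.994, x2 = 2.3.
Cost = 30.69·1.994 + 2.73·2.3 = 67.4749.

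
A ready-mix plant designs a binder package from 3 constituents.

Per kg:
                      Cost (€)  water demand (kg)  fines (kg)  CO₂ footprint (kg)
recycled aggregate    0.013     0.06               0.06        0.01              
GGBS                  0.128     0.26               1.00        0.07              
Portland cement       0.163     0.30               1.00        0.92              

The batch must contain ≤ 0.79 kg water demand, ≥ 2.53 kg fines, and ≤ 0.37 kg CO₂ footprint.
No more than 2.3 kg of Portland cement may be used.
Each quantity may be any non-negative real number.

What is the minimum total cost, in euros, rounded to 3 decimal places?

Set it up as a linear program. Let x1 = kg of recycled aggregate, x2 = kg of GGBS, x3 = kg of Portland cement.
Minimise 0.013x1 + 0.128x2 + 0.163x3 s.t.:
  0.06x1 + 0.26x2 + 0.3x3 ≤ 0.79   (water demand)
  0.06x1 + 1x2 + 1x3 ≥ 2.53   (fines)
  0.01x1 + 0.07x2 + 0.92x3 ≤ 0.37   (CO₂ footprint)
  x3 ≤ 2.3
  x1, x2, x3 ≥ 0.
At the optimum only GGBS is positive (recycled aggregate, Portland cement = 0). The fines requirement is met with equality.
That vertex is x2 = 2.53.
Hence cost = 0.128·2.53 = €0.32384.

€0.324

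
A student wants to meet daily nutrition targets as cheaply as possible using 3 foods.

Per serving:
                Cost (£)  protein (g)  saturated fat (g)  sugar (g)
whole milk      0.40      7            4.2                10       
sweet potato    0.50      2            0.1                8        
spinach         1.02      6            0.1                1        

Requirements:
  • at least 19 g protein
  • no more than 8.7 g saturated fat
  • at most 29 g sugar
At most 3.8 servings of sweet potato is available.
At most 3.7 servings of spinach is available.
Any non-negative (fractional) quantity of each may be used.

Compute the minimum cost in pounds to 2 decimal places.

£1.61

Treat it as an LP. Let x1 = servings of whole milk, x2 = servings of sweet potato, x3 = servings of spinach.
Minimise 0.4x1 + 0.5x2 + 1.02x3 subject to:
  7x1 + 2x2 + 6x3 ≥ 19   (protein)
  4.2x1 + 0.1x2 + 0.1x3 ≤ 8.7   (saturated fat)
  10x1 + 8x2 + 1x3 ≤ 29   (sugar)
  x2 ≤ 3.8
  x3 ≤ 3.7
  x1, x2, x3 ≥ 0.
The optimal basis is {whole milk, spinach}; sweet potato drops out. There the protein and saturated fat constraints are tight.
That vertex is x1 = 2.053, x3 = 0.7714.
Objective = 0.4·2.053 + 1.02·0.7714 = 1.6080.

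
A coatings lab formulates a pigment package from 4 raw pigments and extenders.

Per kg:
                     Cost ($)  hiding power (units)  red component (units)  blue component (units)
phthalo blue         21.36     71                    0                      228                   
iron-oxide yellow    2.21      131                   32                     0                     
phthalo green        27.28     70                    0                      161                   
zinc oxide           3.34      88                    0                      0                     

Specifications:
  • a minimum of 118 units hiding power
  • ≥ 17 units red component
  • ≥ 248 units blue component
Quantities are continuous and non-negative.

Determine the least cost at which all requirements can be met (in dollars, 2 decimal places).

Set it up as a linear program. Let x1 = kg of phthalo blue, x2 = kg of iron-oxide yellow, x3 = kg of phthalo green, x4 = kg of zinc oxide.
Minimise 21.36x1 + 2.21x2 + 27.28x3 + 3.34x4 s.t.:
  71x1 + 131x2 + 70x3 + 88x4 ≥ 118   (hiding power)
  32x2 ≥ 17   (red component)
  228x1 + 161x3 ≥ 248   (blue component)
  x1, x2, x3, x4 ≥ 0.
The optimal basis is {phthalo blue, iron-oxide yellow}; phthalo green, zinc oxide drop out. Binding constraints: red component and blue component.
Solving gives x1 = 1.088, x2 = 0.5312.
Hence cost = 21.36·1.088 + 2.21·0.5312 = $24.4136.

$24.41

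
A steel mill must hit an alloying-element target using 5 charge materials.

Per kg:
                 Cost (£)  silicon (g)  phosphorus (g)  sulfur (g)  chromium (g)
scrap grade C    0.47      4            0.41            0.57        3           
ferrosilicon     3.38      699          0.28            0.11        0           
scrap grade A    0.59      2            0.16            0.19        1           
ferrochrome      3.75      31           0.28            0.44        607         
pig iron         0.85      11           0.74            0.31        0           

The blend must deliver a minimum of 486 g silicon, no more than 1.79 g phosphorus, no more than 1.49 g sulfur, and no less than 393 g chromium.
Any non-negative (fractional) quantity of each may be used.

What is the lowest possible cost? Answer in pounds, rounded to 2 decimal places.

Let x1 = kg of scrap grade C, x2 = kg of ferrosilicon, x3 = kg of scrap grade A, x4 = kg of ferrochrome, x5 = kg of pig iron.
min 0.47x1 + 3.38x2 + 0.59x3 + 3.75x4 + 0.85x5 subject to:
  4x1 + 699x2 + 2x3 + 31x4 + 11x5 ≥ 486   (silicon)
  0.41x1 + 0.28x2 + 0.16x3 + 0.28x4 + 0.74x5 ≤ 1.79   (phosphorus)
  0.57x1 + 0.11x2 + 0.19x3 + 0.44x4 + 0.31x5 ≤ 1.49   (sulfur)
  3x1 + 1x3 + 607x4 ≥ 393   (chromium)
  x1, x2, x3, x4, x5 ≥ 0.
The cheapest feasible vertex uses only ferrosilicon, ferrochrome; scrap grade C, scrap grade A, pig iron are not used. There the silicon and chromium constraints are tight.
Solving gives x2 = 0.6666, x4 = 0.6474.
Total cost: 3.38·0.6666 + 3.75·0.6474 = 4.6809.

£4.68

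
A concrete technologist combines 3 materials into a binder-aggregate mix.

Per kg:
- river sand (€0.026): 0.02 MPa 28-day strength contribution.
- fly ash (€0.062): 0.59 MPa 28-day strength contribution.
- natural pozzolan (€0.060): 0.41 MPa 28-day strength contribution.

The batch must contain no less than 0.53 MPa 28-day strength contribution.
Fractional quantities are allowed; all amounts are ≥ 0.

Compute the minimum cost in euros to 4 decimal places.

Let x1 = kg of river sand, x2 = kg of fly ash, x3 = kg of natural pozzolan.
Minimize 0.026x1 + 0.062x2 + 0.06x3 subject to:
  0.02x1 + 0.59x2 + 0.41x3 ≥ 0.53   (28-day strength contribution)
  x1, x2, x3 ≥ 0.
The optimal basis is {fly ash}; river sand, natural pozzolan drop out. There the 28-day strength contribution constraint is tight.
So fly ash = 0.8983 kg.
Hence cost = 0.062·0.8983 = €0.055695.

€0.0557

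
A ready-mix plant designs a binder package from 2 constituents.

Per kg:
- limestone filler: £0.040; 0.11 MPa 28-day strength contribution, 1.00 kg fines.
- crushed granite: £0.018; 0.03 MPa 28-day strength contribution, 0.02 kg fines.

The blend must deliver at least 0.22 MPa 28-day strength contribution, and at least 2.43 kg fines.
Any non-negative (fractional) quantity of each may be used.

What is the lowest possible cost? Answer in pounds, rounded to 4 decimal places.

£0.0972

Let x1 = kg of limestone filler, x2 = kg of crushed granite.
Minimise 0.04x1 + 0.018x2 with:
  0.11x1 + 0.03x2 ≥ 0.22   (28-day strength contribution)
  1x1 + 0.02x2 ≥ 2.43   (fines)
  x1, x2 ≥ 0.
The minimum-cost mix takes nothing from crushed granite — only limestone filler. The fines requirement is met with equality.
Optimal quantities: limestone filler = 2.43 kg.
Hence cost = 0.04·2.43 = £0.097200.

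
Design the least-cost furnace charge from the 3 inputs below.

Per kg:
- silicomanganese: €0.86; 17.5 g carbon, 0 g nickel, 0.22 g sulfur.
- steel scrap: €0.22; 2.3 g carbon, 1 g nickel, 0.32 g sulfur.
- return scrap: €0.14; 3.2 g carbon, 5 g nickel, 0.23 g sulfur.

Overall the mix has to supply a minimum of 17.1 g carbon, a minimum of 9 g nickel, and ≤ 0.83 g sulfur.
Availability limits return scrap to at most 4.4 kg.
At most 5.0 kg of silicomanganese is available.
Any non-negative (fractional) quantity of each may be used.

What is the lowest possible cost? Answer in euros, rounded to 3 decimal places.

Set it up as a linear program. Let x1 = kg of silicomanganese, x2 = kg of steel scrap, x3 = kg of return scrap.
Minimise 0.86x1 + 0.22x2 + 0.14x3 s.t.:
  17.5x1 + 2.3x2 + 3.2x3 ≥ 17.1   (carbon)
  1x2 + 5x3 ≥ 9   (nickel)
  0.22x1 + 0.32x2 + 0.23x3 ≤ 0.83   (sulfur)
  x3 ≤ 4.4
  x1 ≤ 5
  x1, x2, x3 ≥ 0.
At the optimum only silicomanganese, return scrap are positive (steel scrap = 0). There the carbon and sulfur constraints are tight.
That vertex is x1 = 0.3845, x3 = 3.241.
Cost = 0.86·0.3845 + 0.14·3.241 = 0.78441.

€0.784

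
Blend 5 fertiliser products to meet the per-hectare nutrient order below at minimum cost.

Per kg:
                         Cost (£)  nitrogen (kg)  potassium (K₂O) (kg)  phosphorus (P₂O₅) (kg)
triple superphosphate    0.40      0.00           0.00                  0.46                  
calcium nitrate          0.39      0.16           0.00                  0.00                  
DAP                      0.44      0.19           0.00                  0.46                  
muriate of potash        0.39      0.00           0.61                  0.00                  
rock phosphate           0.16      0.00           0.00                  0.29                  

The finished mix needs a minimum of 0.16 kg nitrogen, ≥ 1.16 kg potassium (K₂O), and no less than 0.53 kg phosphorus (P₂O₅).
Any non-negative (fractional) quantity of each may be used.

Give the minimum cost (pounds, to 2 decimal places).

£1.19

Let x1 = kg of triple superphosphate, x2 = kg of calcium nitrate, x3 = kg of DAP, x4 = kg of muriate of potash, x5 = kg of rock phosphate.
Minimise 0.4x1 + 0.39x2 + 0.44x3 + 0.39x4 + 0.16x5 subject to:
  0.16x2 + 0.19x3 ≥ 0.16   (nitrogen)
  0.61x4 ≥ 1.16   (potassium (K₂O))
  0.46x1 + 0.46x3 + 0.29x5 ≥ 0.53   (phosphorus (P₂O₅))
  x1, x2, x3, x4, x5 ≥ 0.
The cheapest feasible vertex uses only DAP, muriate of potash, rock phosphate; triple superphosphate, calcium nitrate are not used. Binding constraints: nitrogen, potassium (K₂O), phosphorus (P₂O₅).
Optimal quantities: DAP = 0.8421 kg, muriate of potash = 1.902 kg, rock phosphate = 0.4918 kg.
Cost = 0.44·0.8421 + 0.39·1.902 + 0.16·0.4918 = 1.1910.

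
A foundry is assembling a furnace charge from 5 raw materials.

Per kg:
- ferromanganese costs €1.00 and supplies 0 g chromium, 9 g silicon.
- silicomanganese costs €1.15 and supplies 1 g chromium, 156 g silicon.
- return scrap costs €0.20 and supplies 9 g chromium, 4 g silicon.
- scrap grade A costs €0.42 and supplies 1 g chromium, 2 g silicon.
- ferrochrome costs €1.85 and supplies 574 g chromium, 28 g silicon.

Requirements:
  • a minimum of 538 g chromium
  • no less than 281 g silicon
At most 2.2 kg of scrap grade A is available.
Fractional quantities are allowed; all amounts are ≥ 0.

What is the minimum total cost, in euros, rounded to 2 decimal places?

€3.61

Let x1 = kg of ferromanganese, x2 = kg of silicomanganese, x3 = kg of return scrap, x4 = kg of scrap grade A, x5 = kg of ferrochrome.
Minimise 1x1 + 1.15x2 + 0.2x3 + 0.42x4 + 1.85x5 with:
  1x2 + 9x3 + 1x4 + 574x5 ≥ 538   (chromium)
  9x1 + 156x2 + 4x3 + 2x4 + 28x5 ≥ 281   (silicon)
  x4 ≤ 2.2
  x1, x2, x3, x4, x5 ≥ 0.
At the optimum only silicomanganese, ferrochrome are positive (ferromanganese, return scrap, scrap grade A = 0). Binding constraints: chromium and silicon.
Solving gives x2 = 1.634, x5 = 0.9344.
Cost = 1.15·1.634 + 1.85·0.9344 = 3.6077.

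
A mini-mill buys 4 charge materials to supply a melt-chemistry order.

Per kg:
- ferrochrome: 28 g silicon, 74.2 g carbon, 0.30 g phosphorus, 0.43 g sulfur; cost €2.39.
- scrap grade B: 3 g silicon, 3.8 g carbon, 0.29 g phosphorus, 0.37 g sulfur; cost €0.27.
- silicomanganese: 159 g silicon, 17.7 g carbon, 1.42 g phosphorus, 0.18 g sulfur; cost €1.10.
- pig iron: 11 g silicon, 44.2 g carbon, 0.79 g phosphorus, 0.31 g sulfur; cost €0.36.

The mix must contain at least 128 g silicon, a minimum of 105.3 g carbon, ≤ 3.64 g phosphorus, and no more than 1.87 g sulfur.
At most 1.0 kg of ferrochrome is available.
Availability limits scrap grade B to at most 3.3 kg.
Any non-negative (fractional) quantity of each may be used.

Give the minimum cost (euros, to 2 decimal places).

€1.49

Set it up as a linear program. Let x1 = kg of ferrochrome, x2 = kg of scrap grade B, x3 = kg of silicomanganese, x4 = kg of pig iron.
Minimize 2.39x1 + 0.27x2 + 1.1x3 + 0.36x4 subject to:
  28x1 + 3x2 + 159x3 + 11x4 ≥ 128   (silicon)
  74.2x1 + 3.8x2 + 17.7x3 + 44.2x4 ≥ 105.3   (carbon)
  0.3x1 + 0.29x2 + 1.42x3 + 0.79x4 ≤ 3.64   (phosphorus)
  0.43x1 + 0.37x2 + 0.18x3 + 0.31x4 ≤ 1.87   (sulfur)
  x1 ≤ 1
  x2 ≤ 3.3
  x1, x2, x3, x4 ≥ 0.
The cheapest feasible vertex uses only silicomanganese, pig iron; ferrochrome, scrap grade B are not used. Binding constraints: silicon and carbon.
Solving gives x3 = 0.6585, x4 = 2.119.
Objective = 1.1·0.6585 + 0.36·2.119 = 1.4872.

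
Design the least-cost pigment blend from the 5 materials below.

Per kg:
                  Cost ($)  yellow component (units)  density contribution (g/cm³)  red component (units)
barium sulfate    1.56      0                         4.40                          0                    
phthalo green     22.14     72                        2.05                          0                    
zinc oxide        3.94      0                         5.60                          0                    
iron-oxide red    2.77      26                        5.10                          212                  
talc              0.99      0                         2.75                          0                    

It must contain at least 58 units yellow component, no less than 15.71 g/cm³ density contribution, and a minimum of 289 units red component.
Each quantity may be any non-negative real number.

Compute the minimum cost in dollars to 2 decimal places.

Let x1 = kg of barium sulfate, x2 = kg of phthalo green, x3 = kg of zinc oxide, x4 = kg of iron-oxide red, x5 = kg of talc.
Minimise 1.56x1 + 22.14x2 + 3.94x3 + 2.77x4 + 0.99x5 s.t.:
  72x2 + 26x4 ≥ 58   (yellow component)
  4.4x1 + 2.05x2 + 5.6x3 + 5.1x4 + 2.75x5 ≥ 15.71   (density contribution)
  212x4 ≥ 289   (red component)
  x1, x2, x3, x4, x5 ≥ 0.
The minimum-cost mix takes nothing from phthalo green, zinc oxide, talc — only barium sulfate, iron-oxide red. Binding constraints: yellow component and density contribution.
That vertex is x1 = 0.9848, x4 = 2.231.
Hence cost = 1.56·0.9848 + 2.77·2.231 = $7.7162.

$7.72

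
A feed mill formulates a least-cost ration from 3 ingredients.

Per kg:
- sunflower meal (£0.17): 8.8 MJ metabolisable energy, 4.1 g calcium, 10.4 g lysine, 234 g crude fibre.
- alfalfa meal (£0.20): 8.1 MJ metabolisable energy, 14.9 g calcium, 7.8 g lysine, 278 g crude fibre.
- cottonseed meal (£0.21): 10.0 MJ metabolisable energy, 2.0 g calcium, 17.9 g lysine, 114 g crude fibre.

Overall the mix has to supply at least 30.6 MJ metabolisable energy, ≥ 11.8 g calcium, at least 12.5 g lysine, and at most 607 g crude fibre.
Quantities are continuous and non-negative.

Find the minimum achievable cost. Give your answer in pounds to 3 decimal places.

Set it up as a linear program. Let x1 = kg of sunflower meal, x2 = kg of alfalfa meal, x3 = kg of cottonseed meal.
min 0.17x1 + 0.2x2 + 0.21x3 s.t.:
  8.8x1 + 8.1x2 + 10x3 ≥ 30.6   (metabolisable energy)
  4.1x1 + 14.9x2 + 2x3 ≥ 11.8   (calcium)
  10.4x1 + 7.8x2 + 17.9x3 ≥ 12.5   (lysine)
  234x1 + 278x2 + 114x3 ≤ 607   (crude fibre)
  x1, x2, x3 ≥ 0.
All 3 inputs are positive at the optimum. The metabolisable energy, calcium, crude fibre requirements are met with equality.
Optimal quantities: sunflower meal = 1.77 kg, alfalfa meal = 0.1158 kg, cottonseed meal = 1.408 kg.
Objective = 0.17·1.77 + 0.2·0.1158 + 0.21·1.408 = 0.61974.

£0.620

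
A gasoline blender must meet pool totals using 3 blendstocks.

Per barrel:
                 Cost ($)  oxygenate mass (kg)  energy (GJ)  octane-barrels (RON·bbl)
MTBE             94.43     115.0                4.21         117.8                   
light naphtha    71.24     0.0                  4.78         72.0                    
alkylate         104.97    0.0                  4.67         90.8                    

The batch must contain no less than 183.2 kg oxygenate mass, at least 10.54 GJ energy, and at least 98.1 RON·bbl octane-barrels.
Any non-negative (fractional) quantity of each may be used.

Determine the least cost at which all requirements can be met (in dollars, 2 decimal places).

Set it up as a linear program. Let x1 = barrels of MTBE, x2 = barrels of light naphtha, x3 = barrels of alkylate.
min 94.43x1 + 71.24x2 + 104.97x3 s.t.:
  115x1 ≥ 183.2   (oxygenate mass)
  4.21x1 + 4.78x2 + 4.67x3 ≥ 10.54   (energy)
  117.8x1 + 72x2 + 90.8x3 ≥ 98.1   (octane-barrels)
  x1, x2, x3 ≥ 0.
At the optimum only MTBE, light naphtha are positive (alkylate = 0). There the oxygenate mass and energy constraints are tight.
That vertex is x1 = 1.593, x2 = 0.80194.
Total cost: 94.43·1.593 + 71.24·0.80194 = 207.5572.

$207.56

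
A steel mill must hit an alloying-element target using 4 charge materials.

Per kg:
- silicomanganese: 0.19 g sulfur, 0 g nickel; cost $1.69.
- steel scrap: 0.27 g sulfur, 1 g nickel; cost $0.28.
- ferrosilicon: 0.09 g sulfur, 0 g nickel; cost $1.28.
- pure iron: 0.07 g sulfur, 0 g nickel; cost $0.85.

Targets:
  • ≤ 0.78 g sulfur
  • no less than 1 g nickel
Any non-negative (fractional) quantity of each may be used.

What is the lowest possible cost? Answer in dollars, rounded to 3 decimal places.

Treat it as an LP. Let x1 = kg of silicomanganese, x2 = kg of steel scrap, x3 = kg of ferrosilicon, x4 = kg of pure iron.
Minimize 1.69x1 + 0.28x2 + 1.28x3 + 0.85x4 subject to:
  0.19x1 + 0.27x2 + 0.09x3 + 0.07x4 ≤ 0.78   (sulfur)
  1x2 ≥ 1   (nickel)
  x1, x2, x3, x4 ≥ 0.
The minimum-cost mix takes nothing from silicomanganese, ferrosilicon, pure iron — only steel scrap. There the nickel constraint is tight.
Optimal quantities: steel scrap = 1 kg.
Cost = 0.28·1 = 0.28000.

$0.280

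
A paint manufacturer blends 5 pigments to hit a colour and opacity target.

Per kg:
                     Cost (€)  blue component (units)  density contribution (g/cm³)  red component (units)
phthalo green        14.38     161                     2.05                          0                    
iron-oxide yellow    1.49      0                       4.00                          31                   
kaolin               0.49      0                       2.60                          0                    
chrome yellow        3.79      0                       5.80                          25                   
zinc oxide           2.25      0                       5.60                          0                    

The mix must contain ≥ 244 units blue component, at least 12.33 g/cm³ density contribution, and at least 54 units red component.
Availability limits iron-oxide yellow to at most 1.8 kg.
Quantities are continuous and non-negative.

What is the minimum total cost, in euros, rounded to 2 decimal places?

Let x1 = kg of phthalo green, x2 = kg of iron-oxide yellow, x3 = kg of kaolin, x4 = kg of chrome yellow, x5 = kg of zinc oxide.
Minimize 14.38x1 + 1.49x2 + 0.49x3 + 3.79x4 + 2.25x5 subject to:
  161x1 ≥ 244   (blue component)
  2.05x1 + 4x2 + 2.6x3 + 5.8x4 + 5.6x5 ≥ 12.33   (density contribution)
  31x2 + 25x4 ≥ 54   (red component)
  x2 ≤ 1.8
  x1, x2, x3, x4, x5 ≥ 0.
The optimal basis is {phthalo green, iron-oxide yellow, kaolin}; chrome yellow, zinc oxide drop out. Binding constraints: blue component, density contribution, red component.
That vertex is x1 = 1.5155, x2 = 1.7419, x3 = 0.86747.
Hence cost = 14.38·1.5155 + 1.49·1.7419 + 0.49·0.86747 = €24.8134.

€24.81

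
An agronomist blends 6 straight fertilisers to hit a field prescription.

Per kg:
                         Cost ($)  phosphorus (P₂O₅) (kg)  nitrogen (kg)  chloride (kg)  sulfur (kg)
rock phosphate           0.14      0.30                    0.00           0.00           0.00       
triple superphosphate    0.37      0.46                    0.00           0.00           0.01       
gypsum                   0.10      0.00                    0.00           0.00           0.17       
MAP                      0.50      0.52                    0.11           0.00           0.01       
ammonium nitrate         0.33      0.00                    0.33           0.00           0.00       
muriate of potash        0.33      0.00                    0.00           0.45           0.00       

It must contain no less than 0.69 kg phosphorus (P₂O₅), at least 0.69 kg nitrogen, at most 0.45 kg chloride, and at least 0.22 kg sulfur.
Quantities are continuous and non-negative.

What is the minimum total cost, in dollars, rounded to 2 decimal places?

$1.14

Let x1 = kg of rock phosphate, x2 = kg of triple superphosphate, x3 = kg of gypsum, x4 = kg of MAP, x5 = kg of ammonium nitrate, x6 = kg of muriate of potash.
Minimize 0.14x1 + 0.37x2 + 0.1x3 + 0.5x4 + 0.33x5 + 0.33x6 subject to:
  0.3x1 + 0.46x2 + 0.52x4 ≥ 0.69   (phosphorus (P₂O₅))
  0.11x4 + 0.33x5 ≥ 0.69   (nitrogen)
  0.45x6 ≤ 0.45   (chloride)
  0.01x2 + 0.17x3 + 0.01x4 ≥ 0.22   (sulfur)
  x1, x2, x3, x4, x5, x6 ≥ 0.
The minimum-cost mix takes nothing from triple superphosphate, MAP, muriate of potash — only rock phosphate, gypsum, ammonium nitrate. Binding constraints: phosphorus (P₂O₅), nitrogen, sulfur.
So rock phosphate = 2.3 kg, gypsum = 1.294 kg, ammonium nitrate = 2.091 kg.
Hence cost = 0.14·2.3 + 0.1·1.294 + 0.33·2.091 = $1.1414.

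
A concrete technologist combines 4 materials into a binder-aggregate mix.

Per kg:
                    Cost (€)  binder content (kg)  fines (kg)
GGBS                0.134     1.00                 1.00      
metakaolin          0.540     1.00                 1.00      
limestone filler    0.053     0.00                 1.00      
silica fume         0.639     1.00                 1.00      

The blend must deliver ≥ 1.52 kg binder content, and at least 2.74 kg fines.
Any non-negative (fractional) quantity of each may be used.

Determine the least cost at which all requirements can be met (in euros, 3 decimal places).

€0.268

This is a linear program. Let x1 = kg of GGBS, x2 = kg of metakaolin, x3 = kg of limestone filler, x4 = kg of silica fume.
Minimize 0.134x1 + 0.54x2 + 0.053x3 + 0.639x4 s.t.:
  1x1 + 1x2 + 1x4 ≥ 1.52   (binder content)
  1x1 + 1x2 + 1x3 + 1x4 ≥ 2.74   (fines)
  x1, x2, x3, x4 ≥ 0.
The optimal basis is {GGBS, limestone filler}; metakaolin, silica fume drop out. There the binder content and fines constraints are tight.
So GGBS = 1.52 kg, limestone filler = 1.22 kg.
Cost = 0.134·1.52 + 0.053·1.22 = 0.26834.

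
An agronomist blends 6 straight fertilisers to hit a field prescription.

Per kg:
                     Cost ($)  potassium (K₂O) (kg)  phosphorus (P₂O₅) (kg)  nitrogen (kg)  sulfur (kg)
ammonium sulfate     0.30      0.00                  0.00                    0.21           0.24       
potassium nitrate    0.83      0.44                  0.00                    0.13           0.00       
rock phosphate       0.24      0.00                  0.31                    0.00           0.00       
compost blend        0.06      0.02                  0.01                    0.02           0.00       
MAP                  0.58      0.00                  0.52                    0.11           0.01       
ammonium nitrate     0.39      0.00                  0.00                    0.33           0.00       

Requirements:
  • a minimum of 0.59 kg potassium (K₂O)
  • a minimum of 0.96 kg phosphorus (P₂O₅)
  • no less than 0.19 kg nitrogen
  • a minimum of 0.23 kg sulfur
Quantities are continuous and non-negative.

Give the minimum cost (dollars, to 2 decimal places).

$2.14

Let x1 = kg of ammonium sulfate, x2 = kg of potassium nitrate, x3 = kg of rock phosphate, x4 = kg of compost blend, x5 = kg of MAP, x6 = kg of ammonium nitrate.
Minimise 0.3x1 + 0.83x2 + 0.24x3 + 0.06x4 + 0.58x5 + 0.39x6 with:
  0.44x2 + 0.02x4 ≥ 0.59   (potassium (K₂O))
  0.31x3 + 0.01x4 + 0.52x5 ≥ 0.96   (phosphorus (P₂O₅))
  0.21x1 + 0.13x2 + 0.02x4 + 0.11x5 + 0.33x6 ≥ 0.19   (nitrogen)
  0.24x1 + 0.01x5 ≥ 0.23   (sulfur)
  x1, x2, x3, x4, x5, x6 ≥ 0.
The minimum-cost mix takes nothing from compost blend, MAP, ammonium nitrate — only ammonium sulfate, potassium nitrate, rock phosphate. Binding constraints: potassium (K₂O), phosphorus (P₂O₅), sulfur.
That vertex is x1 = 0.9583, x2 = 1.341, x3 = 3.097.
Cost = 0.3·0.9583 + 0.83·1.341 + 0.24·3.097 = 2.1438.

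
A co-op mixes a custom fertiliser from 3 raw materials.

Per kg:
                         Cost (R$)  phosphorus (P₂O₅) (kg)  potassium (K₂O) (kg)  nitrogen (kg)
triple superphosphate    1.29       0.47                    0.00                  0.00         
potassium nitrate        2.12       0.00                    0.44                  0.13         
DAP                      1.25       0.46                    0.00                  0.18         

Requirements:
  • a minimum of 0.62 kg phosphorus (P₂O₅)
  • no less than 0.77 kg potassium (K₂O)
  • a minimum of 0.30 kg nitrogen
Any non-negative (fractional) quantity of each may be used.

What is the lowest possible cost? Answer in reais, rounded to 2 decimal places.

R$5.39

Let x1 = kg of triple superphosphate, x2 = kg of potassium nitrate, x3 = kg of DAP.
Minimize 1.29x1 + 2.12x2 + 1.25x3 s.t.:
  0.47x1 + 0.46x3 ≥ 0.62   (phosphorus (P₂O₅))
  0.44x2 ≥ 0.77   (potassium (K₂O))
  0.13x2 + 0.18x3 ≥ 0.3   (nitrogen)
  x1, x2, x3 ≥ 0.
The cheapest feasible vertex uses only potassium nitrate, DAP; triple superphosphate is not used. Binding constraints: phosphorus (P₂O₅) and potassium (K₂O).
So potassium nitrate = 1.75 kg, DAP = 1.3478 kg.
Total cost: 2.12·1.75 + 1.25·1.3478 = 5.3948.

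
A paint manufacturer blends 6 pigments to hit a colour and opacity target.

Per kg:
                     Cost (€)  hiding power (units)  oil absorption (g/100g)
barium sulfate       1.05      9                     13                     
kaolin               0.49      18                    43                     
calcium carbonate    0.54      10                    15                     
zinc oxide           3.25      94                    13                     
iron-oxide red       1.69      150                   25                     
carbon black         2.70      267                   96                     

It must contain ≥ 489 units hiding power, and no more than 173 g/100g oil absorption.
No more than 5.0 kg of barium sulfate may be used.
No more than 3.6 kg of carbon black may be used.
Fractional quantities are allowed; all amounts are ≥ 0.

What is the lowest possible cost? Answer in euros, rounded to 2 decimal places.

Treat it as an LP. Let x1 = kg of barium sulfate, x2 = kg of kaolin, x3 = kg of calcium carbonate, x4 = kg of zinc oxide, x5 = kg of iron-oxide red, x6 = kg of carbon black.
Minimize 1.05x1 + 0.49x2 + 0.54x3 + 3.25x4 + 1.69x5 + 2.7x6 with:
  9x1 + 18x2 + 10x3 + 94x4 + 150x5 + 267x6 ≥ 489   (hiding power)
  13x1 + 43x2 + 15x3 + 13x4 + 25x5 + 96x6 ≤ 173   (oil absorption)
  x1 ≤ 5
  x6 ≤ 3.6
  x1, x2, x3, x4, x5, x6 ≥ 0.
At the optimum only iron-oxide red, carbon black are positive (barium sulfate, kaolin, calcium carbonate, zinc oxide = 0). The hiding power and oil absorption requirements are met with equality.
Optimal quantities: iron-oxide red = 0.09748 kg, carbon black = 1.777 kg.
Cost = 1.69·0.09748 + 2.7·1.777 = 4.9626.

€4.96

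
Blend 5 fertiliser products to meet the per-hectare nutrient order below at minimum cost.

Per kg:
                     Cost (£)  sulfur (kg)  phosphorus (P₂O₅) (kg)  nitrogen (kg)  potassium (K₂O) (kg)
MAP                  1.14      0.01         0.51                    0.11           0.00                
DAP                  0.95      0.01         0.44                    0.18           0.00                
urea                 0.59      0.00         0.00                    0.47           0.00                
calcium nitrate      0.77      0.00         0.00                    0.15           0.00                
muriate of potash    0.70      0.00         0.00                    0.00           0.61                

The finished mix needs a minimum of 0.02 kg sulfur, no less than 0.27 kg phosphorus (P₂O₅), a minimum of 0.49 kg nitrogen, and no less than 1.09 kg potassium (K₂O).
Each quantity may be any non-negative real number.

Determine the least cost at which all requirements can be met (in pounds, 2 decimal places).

Treat it as an LP. Let x1 = kg of MAP, x2 = kg of DAP, x3 = kg of urea, x4 = kg of calcium nitrate, x5 = kg of muriate of potash.
min 1.14x1 + 0.95x2 + 0.59x3 + 0.77x4 + 0.7x5 subject to:
  0.01x1 + 0.01x2 ≥ 0.02   (sulfur)
  0.51x1 + 0.44x2 ≥ 0.27   (phosphorus (P₂O₅))
  0.11x1 + 0.18x2 + 0.47x3 + 0.15x4 ≥ 0.49   (nitrogen)
  0.61x5 ≥ 1.09   (potassium (K₂O))
  x1, x2, x3, x4, x5 ≥ 0.
The cheapest feasible vertex uses only DAP, urea, muriate of potash; MAP, calcium nitrate are not used. There the sulfur, nitrogen, potassium (K₂O) constraints are tight.
That vertex is x2 = 2, x3 = 0.2766, x5 = 1.787.
Total cost: 0.95·2 + 0.59·0.2766 + 0.7·1.787 = 3.3141.

£3.31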